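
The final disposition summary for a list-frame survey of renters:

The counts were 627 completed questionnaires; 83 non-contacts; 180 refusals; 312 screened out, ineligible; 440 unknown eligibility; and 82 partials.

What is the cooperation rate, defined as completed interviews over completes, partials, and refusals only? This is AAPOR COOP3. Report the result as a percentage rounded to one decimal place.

70.5%

Numerator: 627
Denominator: 627 + 82 + 180 = 889
COOP3 = 627 / 889 = 0.7053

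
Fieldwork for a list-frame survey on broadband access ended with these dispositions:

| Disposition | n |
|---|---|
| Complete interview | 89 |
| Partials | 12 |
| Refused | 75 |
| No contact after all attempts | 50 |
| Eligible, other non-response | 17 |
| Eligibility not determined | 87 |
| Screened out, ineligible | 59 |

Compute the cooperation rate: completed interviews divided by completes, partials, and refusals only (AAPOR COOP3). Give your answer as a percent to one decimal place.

Num: 89
Base: 89 + 12 + 75 = 176
COOP3 = 89 / 176 = 0.5057

50.6%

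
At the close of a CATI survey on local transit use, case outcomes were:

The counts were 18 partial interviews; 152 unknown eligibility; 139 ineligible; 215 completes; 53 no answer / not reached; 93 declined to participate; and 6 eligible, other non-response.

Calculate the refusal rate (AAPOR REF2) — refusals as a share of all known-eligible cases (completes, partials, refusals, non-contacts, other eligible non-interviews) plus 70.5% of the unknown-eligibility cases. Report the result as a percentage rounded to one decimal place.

18.9%

Numerator → 93
Eligible (known) → 215 + 18 + 93 + 53 + 6 = 385
Eligible share of unknowns → 0.7050 × 152 = 107.16
Base → 385 + 107.16 = 492.16
REF2 = 93 / 492.16 = 0.1890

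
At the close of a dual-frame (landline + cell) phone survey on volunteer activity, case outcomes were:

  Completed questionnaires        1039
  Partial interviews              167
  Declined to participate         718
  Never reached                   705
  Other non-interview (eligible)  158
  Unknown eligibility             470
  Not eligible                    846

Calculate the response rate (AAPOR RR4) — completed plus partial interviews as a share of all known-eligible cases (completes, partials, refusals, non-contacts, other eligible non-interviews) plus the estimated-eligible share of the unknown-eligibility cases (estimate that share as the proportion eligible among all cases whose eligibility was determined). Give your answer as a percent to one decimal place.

Top = 1039 + 167 = 1206
Known eligible = 1039 + 167 + 718 + 705 + 158 = 2787
e = 2787 / (2787 + 846) = 2787 / 3633 = 0.7671
Estimated eligible among unknowns = 0.7671 × 470 = 360.54
Denom = 2787 + 360.54 = 3147.54
RR4 = 1206 / 3147.54 = 0.3832

38.3%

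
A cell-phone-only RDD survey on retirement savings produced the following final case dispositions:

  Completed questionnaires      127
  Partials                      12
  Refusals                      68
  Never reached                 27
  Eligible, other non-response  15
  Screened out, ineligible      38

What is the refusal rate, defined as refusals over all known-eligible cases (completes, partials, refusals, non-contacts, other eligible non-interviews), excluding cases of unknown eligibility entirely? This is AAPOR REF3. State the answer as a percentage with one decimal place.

27.3%

Num: 68
Denom: 127 + 12 + 68 + 27 + 15 = 249
REF3 = 68 / 249 = 0.2731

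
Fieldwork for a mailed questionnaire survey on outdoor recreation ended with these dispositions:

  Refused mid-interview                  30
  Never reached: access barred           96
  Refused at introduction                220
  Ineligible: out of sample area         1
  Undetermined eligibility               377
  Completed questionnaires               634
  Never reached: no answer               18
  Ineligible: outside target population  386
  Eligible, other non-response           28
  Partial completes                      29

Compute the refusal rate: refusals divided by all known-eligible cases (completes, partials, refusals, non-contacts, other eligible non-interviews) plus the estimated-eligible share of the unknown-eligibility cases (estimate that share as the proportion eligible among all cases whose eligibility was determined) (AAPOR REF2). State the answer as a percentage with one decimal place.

18.8%

Refused = 220 + 30 = 250
No contact after all attempts = 18 + 96 = 114
Screened out, ineligible = 386 + 1 = 387
Num = 250
Eligible (known) = 634 + 29 + 250 + 114 + 28 = 1055
e = 1055 / (1055 + 387) = 1055 / 1442 = 0.7316
Eligible share of unknowns = 0.7316 × 377 = 275.81
Denominator = 1055 + 275.81 = 1330.81
REF2 = 250 / 1330.81 = 0.1879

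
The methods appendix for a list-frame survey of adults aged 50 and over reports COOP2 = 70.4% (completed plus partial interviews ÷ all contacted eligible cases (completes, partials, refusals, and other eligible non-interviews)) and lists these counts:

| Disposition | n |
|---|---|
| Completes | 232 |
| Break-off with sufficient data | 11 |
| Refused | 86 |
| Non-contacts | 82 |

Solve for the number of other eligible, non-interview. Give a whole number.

Top = 232 + 11 = 243
COOP2 = 243 / D = 0.704
D = 243 / 0.704 = 345.2
Rest of base = 329
other eligible, non-interview = 345.2 − 329 ≈ 16

16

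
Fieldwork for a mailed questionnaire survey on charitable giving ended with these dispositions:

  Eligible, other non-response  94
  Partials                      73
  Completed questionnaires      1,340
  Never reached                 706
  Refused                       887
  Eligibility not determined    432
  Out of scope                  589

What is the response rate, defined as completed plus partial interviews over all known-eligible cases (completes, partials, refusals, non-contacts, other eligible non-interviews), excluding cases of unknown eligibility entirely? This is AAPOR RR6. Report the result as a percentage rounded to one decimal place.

Top → 1340 + 73 = 1413
Base → 1340 + 73 + 887 + 706 + 94 = 3100
RR6 = 1413 / 3100 = 0.4558

45.6%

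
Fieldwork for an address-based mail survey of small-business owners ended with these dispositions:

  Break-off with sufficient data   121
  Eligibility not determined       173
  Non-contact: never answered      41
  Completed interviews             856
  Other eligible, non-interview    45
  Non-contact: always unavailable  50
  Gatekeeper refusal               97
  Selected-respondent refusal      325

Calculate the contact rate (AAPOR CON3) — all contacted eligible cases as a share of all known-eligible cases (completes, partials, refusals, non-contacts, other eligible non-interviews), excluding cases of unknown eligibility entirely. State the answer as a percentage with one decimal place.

Refused = 97 + 325 = 422
Non-contacts = 41 + 50 = 91
Num → 856 + 121 + 422 + 45 = 1444
Denom → 856 + 121 + 422 + 91 + 45 = 1535
CON3 = 1444 / 1535 = 0.9407

94.1%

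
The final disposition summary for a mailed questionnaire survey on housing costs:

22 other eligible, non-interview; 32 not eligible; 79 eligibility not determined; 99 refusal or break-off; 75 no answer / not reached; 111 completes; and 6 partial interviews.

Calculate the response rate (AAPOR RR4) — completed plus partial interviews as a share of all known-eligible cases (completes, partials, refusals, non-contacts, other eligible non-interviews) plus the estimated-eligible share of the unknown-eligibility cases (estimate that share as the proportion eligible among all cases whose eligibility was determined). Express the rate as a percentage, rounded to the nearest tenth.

Numerator → 111 + 6 = 117
Known eligible → 111 + 6 + 99 + 75 + 22 = 313
e = 313 / (313 + 32) = 313 / 345 = 0.9072
Eligible share of unknowns → 0.9072 × 79 = 71.67
Denominator → 313 + 71.67 = 384.67
RR4 = 117 / 384.67 = 0.3042

30.4%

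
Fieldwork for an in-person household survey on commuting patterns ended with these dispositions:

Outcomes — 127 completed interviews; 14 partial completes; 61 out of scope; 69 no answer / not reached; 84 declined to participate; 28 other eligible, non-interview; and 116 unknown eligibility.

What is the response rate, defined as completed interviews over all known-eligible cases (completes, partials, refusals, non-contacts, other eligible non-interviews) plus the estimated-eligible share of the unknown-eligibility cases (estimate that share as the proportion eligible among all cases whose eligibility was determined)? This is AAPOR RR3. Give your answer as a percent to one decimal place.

30.3%

Top = 127
Known eligible = 127 + 14 + 84 + 69 + 28 = 322
e = 322 / (322 + 61) = 322 / 383 = 0.8407
Eligible share of unknowns = 0.8407 × 116 = 97.52
Base = 322 + 97.52 = 419.52
RR3 = 127 / 419.52 = 0.3027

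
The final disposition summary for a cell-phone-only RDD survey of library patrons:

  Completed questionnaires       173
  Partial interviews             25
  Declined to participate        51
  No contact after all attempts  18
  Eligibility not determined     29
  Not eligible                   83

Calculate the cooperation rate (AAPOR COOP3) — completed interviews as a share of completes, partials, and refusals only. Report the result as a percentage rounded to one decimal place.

Num: 173
Base: 173 + 25 + 51 = 249
COOP3 = 173 / 249 = 0.6948

69.5%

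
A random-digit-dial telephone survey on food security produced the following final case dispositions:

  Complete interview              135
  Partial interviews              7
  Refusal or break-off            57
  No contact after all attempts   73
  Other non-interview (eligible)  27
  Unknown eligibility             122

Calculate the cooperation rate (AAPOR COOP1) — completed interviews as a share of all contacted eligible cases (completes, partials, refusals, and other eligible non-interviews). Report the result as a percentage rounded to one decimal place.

Num → 135
Denominator → 135 + 7 + 57 + 27 = 226
COOP1 = 135 / 226 = 0.5973

59.7%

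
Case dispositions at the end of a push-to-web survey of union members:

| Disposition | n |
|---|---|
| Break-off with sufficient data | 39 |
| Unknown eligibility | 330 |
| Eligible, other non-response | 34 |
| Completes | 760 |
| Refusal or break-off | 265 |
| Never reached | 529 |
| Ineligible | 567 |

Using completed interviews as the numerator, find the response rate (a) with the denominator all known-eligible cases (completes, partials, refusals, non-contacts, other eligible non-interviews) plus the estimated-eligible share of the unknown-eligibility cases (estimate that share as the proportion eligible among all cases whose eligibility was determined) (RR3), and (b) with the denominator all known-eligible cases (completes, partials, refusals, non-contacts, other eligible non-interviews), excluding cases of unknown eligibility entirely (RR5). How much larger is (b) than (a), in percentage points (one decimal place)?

Top = 760
Eligible (known) = 760 + 39 + 265 + 529 + 34 = 1627
e = 1627 / (1627 + 567) = 1627 / 2194 = 0.7416
Eligible share of unknowns = 0.7416 × 330 = 244.73
Denom = 1627 + 244.73 = 1871.73
RR3 = 760 / 1871.73 = 0.4060
Denom = 760 + 39 + 265 + 529 + 34 = 1627
RR5 = 760 / 1627 = 0.4671
Difference = 46.71 − 40.60 = 6.11 percentage points

6.1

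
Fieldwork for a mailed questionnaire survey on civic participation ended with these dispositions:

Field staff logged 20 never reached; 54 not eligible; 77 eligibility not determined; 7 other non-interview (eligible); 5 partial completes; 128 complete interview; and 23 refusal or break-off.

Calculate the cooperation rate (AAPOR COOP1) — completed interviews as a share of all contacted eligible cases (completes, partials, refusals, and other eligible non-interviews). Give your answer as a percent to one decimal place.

Numerator → 128
Base → 128 + 5 + 23 + 7 = 163
COOP1 = 128 / 163 = 0.7853

78.5%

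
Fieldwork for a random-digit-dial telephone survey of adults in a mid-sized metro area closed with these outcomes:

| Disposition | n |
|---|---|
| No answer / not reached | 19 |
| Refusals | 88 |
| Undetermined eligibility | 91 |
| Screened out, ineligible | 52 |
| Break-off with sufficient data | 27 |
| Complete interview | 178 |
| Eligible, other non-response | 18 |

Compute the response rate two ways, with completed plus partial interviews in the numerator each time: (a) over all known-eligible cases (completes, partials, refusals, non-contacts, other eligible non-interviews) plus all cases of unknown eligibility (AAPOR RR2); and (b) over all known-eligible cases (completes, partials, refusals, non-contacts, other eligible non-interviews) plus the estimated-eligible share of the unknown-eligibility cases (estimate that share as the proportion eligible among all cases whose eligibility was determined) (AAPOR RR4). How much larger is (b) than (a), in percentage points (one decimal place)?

Top → 178 + 27 = 205
Base → 178 + 27 + 88 + 19 + 18 + 91 = 421
RR2 = 205 / 421 = 0.4869
Determined eligible → 178 + 27 + 88 + 19 + 18 = 330
e = 330 / (330 + 52) = 330 / 382 = 0.8639
Eligible share of unknowns → 0.8639 × 91 = 78.61
Base → 330 + 78.61 = 408.61
RR4 = 205 / 408.61 = 0.5017
Difference = 50.17 − 48.69 = 1.48 percentage points

1.5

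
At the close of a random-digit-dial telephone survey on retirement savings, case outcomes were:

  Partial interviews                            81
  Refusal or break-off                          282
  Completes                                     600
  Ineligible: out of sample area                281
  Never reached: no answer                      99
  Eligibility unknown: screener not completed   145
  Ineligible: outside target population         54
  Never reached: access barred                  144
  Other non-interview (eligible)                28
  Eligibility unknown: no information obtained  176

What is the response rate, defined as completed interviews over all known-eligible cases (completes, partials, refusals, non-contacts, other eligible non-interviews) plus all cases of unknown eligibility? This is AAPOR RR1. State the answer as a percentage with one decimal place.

38.6%

No contact after all attempts = 99 + 144 = 243
Unknown eligibility = 145 + 176 = 321
Ineligible = 54 + 281 = 335
Num: 600
Base: 600 + 81 + 282 + 243 + 28 + 321 = 1555
RR1 = 600 / 1555 = 0.3859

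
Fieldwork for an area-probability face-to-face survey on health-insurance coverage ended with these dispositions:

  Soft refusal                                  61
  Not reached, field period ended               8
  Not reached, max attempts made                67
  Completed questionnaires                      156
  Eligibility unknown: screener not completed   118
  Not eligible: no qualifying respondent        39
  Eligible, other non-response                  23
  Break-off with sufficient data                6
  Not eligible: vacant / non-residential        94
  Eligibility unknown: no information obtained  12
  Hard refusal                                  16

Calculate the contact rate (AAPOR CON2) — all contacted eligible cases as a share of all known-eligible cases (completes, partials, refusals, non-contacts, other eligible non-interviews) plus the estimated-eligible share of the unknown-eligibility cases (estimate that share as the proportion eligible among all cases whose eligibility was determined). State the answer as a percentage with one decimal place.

Refused = 16 + 61 = 77
Never reached = 8 + 67 = 75
Undetermined eligibility = 118 + 12 = 130
Not eligible = 39 + 94 = 133
Num → 156 + 6 + 77 + 23 = 262
Determined eligible → 156 + 6 + 77 + 75 + 23 = 337
e = 337 / (337 + 133) = 337 / 470 = 0.7170
Estimated eligible among unknowns → 0.7170 × 130 = 93.21
Denominator → 337 + 93.21 = 430.21
CON2 = 262 / 430.21 = 0.6090

60.9%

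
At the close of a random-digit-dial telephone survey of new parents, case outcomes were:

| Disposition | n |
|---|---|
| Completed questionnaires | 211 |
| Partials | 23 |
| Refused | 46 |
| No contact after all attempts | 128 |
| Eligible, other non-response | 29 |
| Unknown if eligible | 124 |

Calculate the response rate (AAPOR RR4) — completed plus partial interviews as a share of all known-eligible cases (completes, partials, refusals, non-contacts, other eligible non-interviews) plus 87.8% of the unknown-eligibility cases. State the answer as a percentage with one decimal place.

42.9%

Numerator = 211 + 23 = 234
Known eligible = 211 + 23 + 46 + 128 + 29 = 437
Eligible share of unknowns = 0.8780 × 124 = 108.87
Base = 437 + 108.87 = 545.87
RR4 = 234 / 545.87 = 0.4287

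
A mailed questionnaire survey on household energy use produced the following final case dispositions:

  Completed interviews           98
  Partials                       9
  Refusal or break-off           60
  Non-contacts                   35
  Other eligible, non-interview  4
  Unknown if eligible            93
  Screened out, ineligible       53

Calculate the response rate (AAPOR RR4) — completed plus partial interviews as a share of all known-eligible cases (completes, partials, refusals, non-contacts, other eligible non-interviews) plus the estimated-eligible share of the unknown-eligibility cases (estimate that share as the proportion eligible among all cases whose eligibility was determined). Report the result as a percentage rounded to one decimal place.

38.2%

Numerator = 98 + 9 = 107
Eligible (known) = 98 + 9 + 60 + 35 + 4 = 206
e = 206 / (206 + 53) = 206 / 259 = 0.7954
Estimated eligible among unknowns = 0.7954 × 93 = 73.97
Denom = 206 + 73.97 = 279.97
RR4 = 107 / 279.97 = 0.3822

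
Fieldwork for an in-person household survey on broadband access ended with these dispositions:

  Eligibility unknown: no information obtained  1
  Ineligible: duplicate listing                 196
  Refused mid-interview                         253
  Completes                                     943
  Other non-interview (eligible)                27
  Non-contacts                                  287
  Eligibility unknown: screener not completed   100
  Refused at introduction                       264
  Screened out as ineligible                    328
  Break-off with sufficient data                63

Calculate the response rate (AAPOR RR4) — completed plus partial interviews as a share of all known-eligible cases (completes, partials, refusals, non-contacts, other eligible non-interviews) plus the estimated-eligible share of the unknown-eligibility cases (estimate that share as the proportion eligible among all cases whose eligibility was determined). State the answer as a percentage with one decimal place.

Refusal or break-off = 264 + 253 = 517
Unknown if eligible = 100 + 1 = 101
Screened out, ineligible = 328 + 196 = 524
Top → 943 + 63 = 1006
Known eligible → 943 + 63 + 517 + 287 + 27 = 1837
e = 1837 / (1837 + 524) = 1837 / 2361 = 0.7781
Estimated eligible among unknowns → 0.7781 × 101 = 78.59
Denominator → 1837 + 78.59 = 1915.59
RR4 = 1006 / 1915.59 = 0.5252

52.5%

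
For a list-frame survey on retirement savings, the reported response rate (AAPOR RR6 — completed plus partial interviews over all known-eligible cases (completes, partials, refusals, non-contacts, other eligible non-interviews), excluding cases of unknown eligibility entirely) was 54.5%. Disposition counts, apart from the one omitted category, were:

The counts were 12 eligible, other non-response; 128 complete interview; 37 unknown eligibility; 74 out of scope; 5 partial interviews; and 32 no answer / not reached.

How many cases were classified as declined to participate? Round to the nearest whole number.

67

Top → 128 + 5 = 133
RR6 = 133 / D = 0.545
D = 133 / 0.545 = 244.0
Other denominator terms total 177
declined to participate = 244.0 − 177 ≈ 67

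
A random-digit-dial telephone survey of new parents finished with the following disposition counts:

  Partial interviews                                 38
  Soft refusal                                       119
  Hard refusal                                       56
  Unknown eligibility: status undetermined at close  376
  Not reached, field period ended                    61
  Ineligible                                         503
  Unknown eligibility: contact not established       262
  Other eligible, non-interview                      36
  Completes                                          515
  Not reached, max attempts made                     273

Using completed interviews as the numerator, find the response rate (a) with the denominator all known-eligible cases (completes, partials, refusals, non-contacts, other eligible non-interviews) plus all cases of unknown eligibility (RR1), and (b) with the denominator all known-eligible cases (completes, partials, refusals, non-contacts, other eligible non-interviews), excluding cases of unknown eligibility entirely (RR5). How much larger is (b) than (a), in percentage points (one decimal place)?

17.2

Declined to participate = 56 + 119 = 175
No contact after all attempts = 61 + 273 = 334
Eligibility not determined = 262 + 376 = 638
Numerator: 515
Base: 515 + 38 + 175 + 334 + 36 + 638 = 1736
RR1 = 515 / 1736 = 0.2967
Base: 515 + 38 + 175 + 334 + 36 = 1098
RR5 = 515 / 1098 = 0.4690
Difference = 46.90 − 29.67 = 17.23 percentage points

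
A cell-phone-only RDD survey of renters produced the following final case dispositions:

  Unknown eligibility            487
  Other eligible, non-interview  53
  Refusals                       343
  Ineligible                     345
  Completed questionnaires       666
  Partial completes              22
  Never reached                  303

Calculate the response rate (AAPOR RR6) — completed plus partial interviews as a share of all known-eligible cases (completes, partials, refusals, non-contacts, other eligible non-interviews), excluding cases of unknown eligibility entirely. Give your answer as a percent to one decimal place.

49.6%

Numerator → 666 + 22 = 688
Denominator → 666 + 22 + 343 + 303 + 53 = 1387
RR6 = 688 / 1387 = 0.4960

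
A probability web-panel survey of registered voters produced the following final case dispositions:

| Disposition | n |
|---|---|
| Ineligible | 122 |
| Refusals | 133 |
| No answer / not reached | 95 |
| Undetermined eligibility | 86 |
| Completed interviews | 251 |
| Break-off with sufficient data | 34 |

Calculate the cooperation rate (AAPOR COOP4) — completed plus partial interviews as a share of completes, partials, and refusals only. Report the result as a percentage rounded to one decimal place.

68.2%

Numerator: 251 + 34 = 285
Base: 251 + 34 + 133 = 418
COOP4 = 285 / 418 = 0.6818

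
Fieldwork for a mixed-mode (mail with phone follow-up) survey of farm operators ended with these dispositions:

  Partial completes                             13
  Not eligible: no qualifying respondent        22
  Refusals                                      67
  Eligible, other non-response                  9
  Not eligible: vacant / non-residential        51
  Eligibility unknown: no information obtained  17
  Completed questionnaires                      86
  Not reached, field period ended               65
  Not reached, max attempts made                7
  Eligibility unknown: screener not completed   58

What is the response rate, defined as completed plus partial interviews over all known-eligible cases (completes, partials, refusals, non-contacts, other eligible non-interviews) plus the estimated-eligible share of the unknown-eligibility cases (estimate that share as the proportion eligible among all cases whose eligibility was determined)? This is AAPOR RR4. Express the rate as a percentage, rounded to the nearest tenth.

No contact after all attempts = 65 + 7 = 72
Unknown eligibility = 58 + 17 = 75
Screened out, ineligible = 22 + 51 = 73
Top: 86 + 13 = 99
Known eligible: 86 + 13 + 67 + 72 + 9 = 247
e = 247 / (247 + 73) = 247 / 320 = 0.7719
e × U: 0.7719 × 75 = 57.89
Base: 247 + 57.89 = 304.89
RR4 = 99 / 304.89 = 0.3247

32.5%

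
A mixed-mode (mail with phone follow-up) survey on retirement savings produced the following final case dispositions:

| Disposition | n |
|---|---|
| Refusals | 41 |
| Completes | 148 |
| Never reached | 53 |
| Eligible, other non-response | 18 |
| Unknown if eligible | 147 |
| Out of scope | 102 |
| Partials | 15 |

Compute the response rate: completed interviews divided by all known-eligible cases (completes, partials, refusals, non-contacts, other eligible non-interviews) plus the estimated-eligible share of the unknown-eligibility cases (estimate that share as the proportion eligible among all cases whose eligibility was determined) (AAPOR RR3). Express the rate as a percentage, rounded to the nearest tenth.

Num: 148
Known eligible: 148 + 15 + 41 + 53 + 18 = 275
e = 275 / (275 + 102) = 275 / 377 = 0.7294
Eligible share of unknowns: 0.7294 × 147 = 107.22
Denominator: 275 + 107.22 = 382.22
RR3 = 148 / 382.22 = 0.3872

38.7%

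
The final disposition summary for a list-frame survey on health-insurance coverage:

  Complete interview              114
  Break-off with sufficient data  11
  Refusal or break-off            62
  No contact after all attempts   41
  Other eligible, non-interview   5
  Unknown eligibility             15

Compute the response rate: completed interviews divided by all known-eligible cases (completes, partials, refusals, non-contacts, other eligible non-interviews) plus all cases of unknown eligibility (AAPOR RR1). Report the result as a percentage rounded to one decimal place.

46.0%

Numerator → 114
Base → 114 + 11 + 62 + 41 + 5 + 15 = 248
RR1 = 114 / 248 = 0.4597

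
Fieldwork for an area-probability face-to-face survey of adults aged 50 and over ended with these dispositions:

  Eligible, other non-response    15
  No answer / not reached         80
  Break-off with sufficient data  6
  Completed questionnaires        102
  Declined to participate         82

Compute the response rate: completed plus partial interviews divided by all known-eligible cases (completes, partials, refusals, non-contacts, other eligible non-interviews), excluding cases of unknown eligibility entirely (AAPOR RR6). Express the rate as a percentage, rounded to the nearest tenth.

Top: 102 + 6 = 108
Denominator: 102 + 6 + 82 + 80 + 15 = 285
RR6 = 108 / 285 = 0.3789

37.9%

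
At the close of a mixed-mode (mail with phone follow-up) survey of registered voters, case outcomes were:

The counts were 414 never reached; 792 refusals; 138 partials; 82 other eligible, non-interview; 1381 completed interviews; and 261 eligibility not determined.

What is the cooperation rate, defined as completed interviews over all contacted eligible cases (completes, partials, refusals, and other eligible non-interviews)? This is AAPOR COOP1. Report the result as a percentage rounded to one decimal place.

57.7%

Num → 1381
Denominator → 1381 + 138 + 792 + 82 = 2393
COOP1 = 1381 / 2393 = 0.5771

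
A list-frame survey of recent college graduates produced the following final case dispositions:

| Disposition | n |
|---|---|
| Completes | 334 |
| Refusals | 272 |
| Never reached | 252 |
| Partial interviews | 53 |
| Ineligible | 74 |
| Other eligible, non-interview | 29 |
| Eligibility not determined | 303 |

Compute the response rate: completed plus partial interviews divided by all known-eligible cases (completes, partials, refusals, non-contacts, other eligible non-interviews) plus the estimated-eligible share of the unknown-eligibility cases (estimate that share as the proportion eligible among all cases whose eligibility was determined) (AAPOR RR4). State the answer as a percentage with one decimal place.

31.7%

Numerator = 334 + 53 = 387
Known eligible = 334 + 53 + 272 + 252 + 29 = 940
e = 940 / (940 + 74) = 940 / 1014 = 0.9270
Estimated eligible among unknowns = 0.9270 × 303 = 280.88
Base = 940 + 280.88 = 1220.88
RR4 = 387 / 1220.88 = 0.3170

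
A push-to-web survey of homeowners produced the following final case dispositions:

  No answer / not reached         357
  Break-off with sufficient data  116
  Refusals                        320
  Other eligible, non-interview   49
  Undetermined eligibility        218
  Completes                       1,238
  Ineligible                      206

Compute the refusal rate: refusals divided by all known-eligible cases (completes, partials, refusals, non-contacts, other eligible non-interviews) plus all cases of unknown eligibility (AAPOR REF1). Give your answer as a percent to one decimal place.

Numerator = 320
Denom = 1238 + 116 + 320 + 357 + 49 + 218 = 2298
REF1 = 320 / 2298 = 0.1393

13.9%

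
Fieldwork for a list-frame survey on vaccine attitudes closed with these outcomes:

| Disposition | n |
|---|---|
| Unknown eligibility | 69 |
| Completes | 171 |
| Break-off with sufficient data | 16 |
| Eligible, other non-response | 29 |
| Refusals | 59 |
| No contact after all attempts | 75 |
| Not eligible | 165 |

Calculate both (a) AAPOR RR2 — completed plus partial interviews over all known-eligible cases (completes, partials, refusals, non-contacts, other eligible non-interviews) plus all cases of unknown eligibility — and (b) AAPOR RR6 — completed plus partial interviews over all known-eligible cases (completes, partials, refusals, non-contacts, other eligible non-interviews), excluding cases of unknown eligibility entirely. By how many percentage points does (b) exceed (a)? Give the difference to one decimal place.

8.8

Numerator = 171 + 16 = 187
Base = 171 + 16 + 59 + 75 + 29 + 69 = 419
RR2 = 187 / 419 = 0.4463
Base = 171 + 16 + 59 + 75 + 29 = 350
RR6 = 187 / 350 = 0.5343
Difference = 53.43 − 44.63 = 8.80 percentage points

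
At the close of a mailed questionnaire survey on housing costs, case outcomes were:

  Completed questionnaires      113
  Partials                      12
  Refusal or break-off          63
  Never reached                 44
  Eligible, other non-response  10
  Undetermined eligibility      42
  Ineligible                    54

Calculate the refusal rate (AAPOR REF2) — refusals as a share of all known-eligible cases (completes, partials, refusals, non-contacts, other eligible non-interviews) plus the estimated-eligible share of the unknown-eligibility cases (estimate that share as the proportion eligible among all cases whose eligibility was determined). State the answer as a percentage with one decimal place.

22.8%

Top: 63
Determined eligible: 113 + 12 + 63 + 44 + 10 = 242
e = 242 / (242 + 54) = 242 / 296 = 0.8176
e × U: 0.8176 × 42 = 34.34
Denom: 242 + 34.34 = 276.34
REF2 = 63 / 276.34 = 0.2280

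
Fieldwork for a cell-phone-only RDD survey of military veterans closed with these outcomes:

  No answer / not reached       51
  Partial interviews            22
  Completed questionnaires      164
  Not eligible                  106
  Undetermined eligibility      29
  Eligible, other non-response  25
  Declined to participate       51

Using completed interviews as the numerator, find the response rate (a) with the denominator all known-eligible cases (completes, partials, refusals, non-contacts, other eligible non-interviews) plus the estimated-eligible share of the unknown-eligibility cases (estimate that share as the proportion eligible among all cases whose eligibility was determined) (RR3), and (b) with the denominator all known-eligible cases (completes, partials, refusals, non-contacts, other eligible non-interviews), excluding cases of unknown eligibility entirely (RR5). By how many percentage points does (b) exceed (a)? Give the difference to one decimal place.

3.4

Numerator → 164
Eligible (known) → 164 + 22 + 51 + 51 + 25 = 313
e = 313 / (313 + 106) = 313 / 419 = 0.7470
Eligible share of unknowns → 0.7470 × 29 = 21.66
Denom → 313 + 21.66 = 334.66
RR3 = 164 / 334.66 = 0.4900
Denom → 164 + 22 + 51 + 51 + 25 = 313
RR5 = 164 / 313 = 0.5240
Difference = 52.40 − 49.00 = 3.40 percentage points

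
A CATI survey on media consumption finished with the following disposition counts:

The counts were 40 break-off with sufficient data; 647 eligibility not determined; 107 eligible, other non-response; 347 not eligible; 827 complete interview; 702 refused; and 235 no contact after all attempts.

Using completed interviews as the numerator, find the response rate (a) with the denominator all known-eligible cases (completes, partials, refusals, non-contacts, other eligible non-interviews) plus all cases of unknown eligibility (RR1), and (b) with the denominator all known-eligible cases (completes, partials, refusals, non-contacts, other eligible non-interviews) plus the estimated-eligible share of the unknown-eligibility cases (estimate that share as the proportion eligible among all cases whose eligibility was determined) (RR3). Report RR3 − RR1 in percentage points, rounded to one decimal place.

Num → 827
Base → 827 + 40 + 702 + 235 + 107 + 647 = 2558
RR1 = 827 / 2558 = 0.3233
Eligible (known) → 827 + 40 + 702 + 235 + 107 = 1911
e = 1911 / (1911 + 347) = 1911 / 2258 = 0.8463
Estimated eligible among unknowns → 0.8463 × 647 = 547.56
Base → 1911 + 547.56 = 2458.56
RR3 = 827 / 2458.56 = 0.3364
Difference = 33.64 − 32.33 = 1.31 percentage points

1.3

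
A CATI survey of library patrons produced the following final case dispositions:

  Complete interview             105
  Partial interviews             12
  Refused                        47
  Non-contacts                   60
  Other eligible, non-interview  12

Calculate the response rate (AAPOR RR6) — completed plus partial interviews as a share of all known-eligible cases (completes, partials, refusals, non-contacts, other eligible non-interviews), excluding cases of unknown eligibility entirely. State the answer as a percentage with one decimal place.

Top → 105 + 12 = 117
Denominator → 105 + 12 + 47 + 60 + 12 = 236
RR6 = 117 / 236 = 0.4958

49.6%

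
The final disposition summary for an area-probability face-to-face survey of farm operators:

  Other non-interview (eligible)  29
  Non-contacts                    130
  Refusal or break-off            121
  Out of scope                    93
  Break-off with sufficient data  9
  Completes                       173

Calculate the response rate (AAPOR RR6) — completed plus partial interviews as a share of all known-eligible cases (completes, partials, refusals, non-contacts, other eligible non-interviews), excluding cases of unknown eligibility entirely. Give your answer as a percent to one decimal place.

Num = 173 + 9 = 182
Denominator = 173 + 9 + 121 + 130 + 29 = 462
RR6 = 182 / 462 = 0.3939

39.4%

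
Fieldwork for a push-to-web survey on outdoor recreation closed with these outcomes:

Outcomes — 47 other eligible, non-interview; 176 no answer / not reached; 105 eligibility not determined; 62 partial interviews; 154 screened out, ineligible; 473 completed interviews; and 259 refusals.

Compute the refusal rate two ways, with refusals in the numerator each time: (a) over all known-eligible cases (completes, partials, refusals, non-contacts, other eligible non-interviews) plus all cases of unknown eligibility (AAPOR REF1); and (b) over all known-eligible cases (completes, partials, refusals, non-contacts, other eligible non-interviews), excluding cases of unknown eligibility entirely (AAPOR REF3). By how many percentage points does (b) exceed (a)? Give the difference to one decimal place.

2.4

Num: 259
Base: 473 + 62 + 259 + 176 + 47 + 105 = 1122
REF1 = 259 / 1122 = 0.2308
Base: 473 + 62 + 259 + 176 + 47 = 1017
REF3 = 259 / 1017 = 0.2547
Difference = 25.47 − 23.08 = 2.39 percentage points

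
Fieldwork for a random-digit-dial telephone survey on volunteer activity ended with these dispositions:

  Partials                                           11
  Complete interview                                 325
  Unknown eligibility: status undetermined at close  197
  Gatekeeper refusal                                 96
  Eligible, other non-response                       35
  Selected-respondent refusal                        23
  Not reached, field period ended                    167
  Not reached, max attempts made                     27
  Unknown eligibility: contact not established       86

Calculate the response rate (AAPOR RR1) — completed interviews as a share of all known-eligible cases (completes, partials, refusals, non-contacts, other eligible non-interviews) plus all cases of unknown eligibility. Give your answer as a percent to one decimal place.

Refusals = 96 + 23 = 119
Non-contacts = 167 + 27 = 194
Undetermined eligibility = 86 + 197 = 283
Num = 325
Denom = 325 + 11 + 119 + 194 + 35 + 283 = 967
RR1 = 325 / 967 = 0.3361

33.6%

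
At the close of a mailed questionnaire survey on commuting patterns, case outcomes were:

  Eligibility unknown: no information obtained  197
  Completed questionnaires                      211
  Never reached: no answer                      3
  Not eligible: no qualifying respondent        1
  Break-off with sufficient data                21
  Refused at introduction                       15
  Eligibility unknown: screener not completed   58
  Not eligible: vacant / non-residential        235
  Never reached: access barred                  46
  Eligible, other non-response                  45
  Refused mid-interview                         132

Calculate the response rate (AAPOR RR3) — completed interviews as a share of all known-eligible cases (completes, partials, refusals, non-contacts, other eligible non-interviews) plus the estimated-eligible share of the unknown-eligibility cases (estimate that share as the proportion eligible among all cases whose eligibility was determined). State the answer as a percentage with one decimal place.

Refused = 15 + 132 = 147
No answer / not reached = 3 + 46 = 49
Unknown eligibility = 58 + 197 = 255
Ineligible = 1 + 235 = 236
Num → 211
Determined eligible → 211 + 21 + 147 + 49 + 45 = 473
e = 473 / (473 + 236) = 473 / 709 = 0.6671
Estimated eligible among unknowns → 0.6671 × 255 = 170.11
Denom → 473 + 170.11 = 643.11
RR3 = 211 / 643.11 = 0.3281

32.8%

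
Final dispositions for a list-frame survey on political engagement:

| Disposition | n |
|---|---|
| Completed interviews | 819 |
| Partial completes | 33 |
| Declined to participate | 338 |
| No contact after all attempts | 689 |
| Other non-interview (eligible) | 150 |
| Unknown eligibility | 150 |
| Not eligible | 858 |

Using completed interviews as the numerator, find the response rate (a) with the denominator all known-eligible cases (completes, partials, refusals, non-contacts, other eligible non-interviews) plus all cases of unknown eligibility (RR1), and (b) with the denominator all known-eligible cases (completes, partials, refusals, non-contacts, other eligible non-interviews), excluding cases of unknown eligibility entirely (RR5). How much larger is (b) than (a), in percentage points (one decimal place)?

2.8

Num: 819
Denom: 819 + 33 + 338 + 689 + 150 + 150 = 2179
RR1 = 819 / 2179 = 0.3759
Denom: 819 + 33 + 338 + 689 + 150 = 2029
RR5 = 819 / 2029 = 0.4036
Difference = 40.36 − 37.59 = 2.77 percentage points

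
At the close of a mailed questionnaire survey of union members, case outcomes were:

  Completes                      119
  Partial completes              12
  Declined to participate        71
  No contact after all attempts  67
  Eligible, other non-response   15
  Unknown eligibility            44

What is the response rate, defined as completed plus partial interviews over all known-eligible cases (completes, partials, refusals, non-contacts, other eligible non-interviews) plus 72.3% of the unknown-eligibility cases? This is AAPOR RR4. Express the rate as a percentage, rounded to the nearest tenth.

Numerator: 119 + 12 = 131
Known eligible: 119 + 12 + 71 + 67 + 15 = 284
Estimated eligible among unknowns: 0.7230 × 44 = 31.81
Denom: 284 + 31.81 = 315.81
RR4 = 131 / 315.81 = 0.4148

41.5%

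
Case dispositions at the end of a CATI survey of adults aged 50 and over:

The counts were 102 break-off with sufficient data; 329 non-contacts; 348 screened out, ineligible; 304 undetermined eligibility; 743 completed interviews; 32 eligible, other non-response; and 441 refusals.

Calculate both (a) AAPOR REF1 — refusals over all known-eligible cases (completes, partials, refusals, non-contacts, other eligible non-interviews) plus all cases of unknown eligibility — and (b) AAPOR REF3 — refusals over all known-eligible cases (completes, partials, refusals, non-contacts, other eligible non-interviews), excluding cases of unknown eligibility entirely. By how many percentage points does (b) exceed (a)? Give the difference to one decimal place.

Top → 441
Base → 743 + 102 + 441 + 329 + 32 + 304 = 1951
REF1 = 441 / 1951 = 0.2260
Base → 743 + 102 + 441 + 329 + 32 = 1647
REF3 = 441 / 1647 = 0.2678
Difference = 26.78 − 22.60 = 4.18 percentage points

4.2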